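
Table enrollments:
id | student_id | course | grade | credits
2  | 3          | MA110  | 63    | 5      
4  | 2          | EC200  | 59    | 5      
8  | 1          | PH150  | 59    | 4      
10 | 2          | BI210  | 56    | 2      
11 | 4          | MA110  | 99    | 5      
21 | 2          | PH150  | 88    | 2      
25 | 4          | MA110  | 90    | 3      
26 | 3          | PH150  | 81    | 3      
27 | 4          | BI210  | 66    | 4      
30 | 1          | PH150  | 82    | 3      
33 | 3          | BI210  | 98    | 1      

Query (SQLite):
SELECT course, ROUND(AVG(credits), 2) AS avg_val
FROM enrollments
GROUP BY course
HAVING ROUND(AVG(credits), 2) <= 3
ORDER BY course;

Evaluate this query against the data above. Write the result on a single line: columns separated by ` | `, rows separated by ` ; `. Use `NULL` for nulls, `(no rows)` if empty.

BI210 | 2.33 ; PH150 | 3

Partition enrollments by course; compute ROUND(AVG(credits), 2) within each group.
HAVING: keep groups where ROUND(AVG(credits), 2) <= 3.
  BI210: ids {10, 27, 33} → ROUND(AVG(credits), 2)=2.33
  EC200: ids {4} → ROUND(AVG(credits), 2)=5
  MA110: ids {2, 11, 25} → ROUND(AVG(credits), 2)=4.33
  PH150: ids {8, 21, 26, 30} → ROUND(AVG(credits), 2)=3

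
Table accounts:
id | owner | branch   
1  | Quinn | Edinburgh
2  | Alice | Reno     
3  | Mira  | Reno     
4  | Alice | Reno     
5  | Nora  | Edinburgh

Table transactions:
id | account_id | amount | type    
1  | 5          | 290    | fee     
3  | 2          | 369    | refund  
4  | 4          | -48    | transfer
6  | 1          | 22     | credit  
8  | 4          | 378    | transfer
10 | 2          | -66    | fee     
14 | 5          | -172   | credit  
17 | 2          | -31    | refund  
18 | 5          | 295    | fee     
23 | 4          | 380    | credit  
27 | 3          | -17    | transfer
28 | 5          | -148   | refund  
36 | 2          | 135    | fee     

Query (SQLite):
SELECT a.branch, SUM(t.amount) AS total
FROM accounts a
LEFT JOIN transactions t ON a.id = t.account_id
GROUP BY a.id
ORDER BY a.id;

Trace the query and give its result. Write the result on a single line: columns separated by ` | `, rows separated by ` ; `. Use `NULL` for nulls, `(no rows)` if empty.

Edinburgh | 22 ; Reno | 407 ; Reno | -17 ; Reno | 710 ; Edinburgh | 265

LEFT JOIN keeps every accounts row; unmatched ones get NULL for transactions columns.
Group by accounts.id and compute SUM(t.amount). SUM over an all-NULL group is NULL.
  1: ids {6} → SUM(t.amount)=22
  2: ids {3, 10, 17, 36} → SUM(t.amount)=407
  3: ids {27} → SUM(t.amount)=-17
  4: ids {4, 8, 23} → SUM(t.amount)=710
  5: ids {1, 14, 18, 28} → SUM(t.amount)=265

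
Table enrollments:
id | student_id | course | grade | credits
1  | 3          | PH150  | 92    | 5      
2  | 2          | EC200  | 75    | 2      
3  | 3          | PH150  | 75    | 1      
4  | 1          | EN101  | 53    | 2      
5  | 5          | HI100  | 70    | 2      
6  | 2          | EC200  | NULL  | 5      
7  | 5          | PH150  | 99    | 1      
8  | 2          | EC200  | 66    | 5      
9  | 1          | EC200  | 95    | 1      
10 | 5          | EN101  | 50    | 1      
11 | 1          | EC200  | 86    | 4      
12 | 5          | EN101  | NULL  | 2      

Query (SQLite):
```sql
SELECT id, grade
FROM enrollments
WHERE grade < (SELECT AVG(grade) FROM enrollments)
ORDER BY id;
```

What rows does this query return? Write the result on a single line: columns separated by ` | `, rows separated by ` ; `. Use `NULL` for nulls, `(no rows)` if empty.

Scalar subquery: AVG(grade) over all enrollments rows = 76.1.
Keep rows where grade < that value.

2 | 75 ; 3 | 75 ; 4 | 53 ; 5 | 70 ; 8 | 66 ; 10 | 50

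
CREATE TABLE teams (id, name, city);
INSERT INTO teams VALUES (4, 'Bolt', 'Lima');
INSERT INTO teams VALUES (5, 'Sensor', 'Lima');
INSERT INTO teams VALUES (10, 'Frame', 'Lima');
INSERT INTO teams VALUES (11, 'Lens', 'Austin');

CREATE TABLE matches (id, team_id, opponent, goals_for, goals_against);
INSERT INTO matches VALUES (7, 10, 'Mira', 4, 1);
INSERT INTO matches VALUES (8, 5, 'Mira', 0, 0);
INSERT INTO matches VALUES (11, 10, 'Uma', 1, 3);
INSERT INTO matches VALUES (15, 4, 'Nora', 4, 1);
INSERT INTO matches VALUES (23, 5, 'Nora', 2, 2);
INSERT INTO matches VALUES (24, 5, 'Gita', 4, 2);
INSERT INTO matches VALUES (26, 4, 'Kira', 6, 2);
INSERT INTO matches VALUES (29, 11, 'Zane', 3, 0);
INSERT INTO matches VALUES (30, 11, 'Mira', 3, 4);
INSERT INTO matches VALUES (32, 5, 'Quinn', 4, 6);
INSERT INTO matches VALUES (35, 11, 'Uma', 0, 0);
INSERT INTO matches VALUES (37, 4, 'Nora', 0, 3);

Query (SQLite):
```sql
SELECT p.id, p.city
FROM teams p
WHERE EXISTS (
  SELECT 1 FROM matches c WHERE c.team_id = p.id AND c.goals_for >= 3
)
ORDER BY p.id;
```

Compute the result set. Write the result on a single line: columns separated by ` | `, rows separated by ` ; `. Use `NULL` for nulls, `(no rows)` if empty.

4 | Lima ; 5 | Lima ; 10 | Lima ; 11 | Austin

For each teams row, check whether any matches with matching team_id has goals_for >= 3.
Keep rows where that is true.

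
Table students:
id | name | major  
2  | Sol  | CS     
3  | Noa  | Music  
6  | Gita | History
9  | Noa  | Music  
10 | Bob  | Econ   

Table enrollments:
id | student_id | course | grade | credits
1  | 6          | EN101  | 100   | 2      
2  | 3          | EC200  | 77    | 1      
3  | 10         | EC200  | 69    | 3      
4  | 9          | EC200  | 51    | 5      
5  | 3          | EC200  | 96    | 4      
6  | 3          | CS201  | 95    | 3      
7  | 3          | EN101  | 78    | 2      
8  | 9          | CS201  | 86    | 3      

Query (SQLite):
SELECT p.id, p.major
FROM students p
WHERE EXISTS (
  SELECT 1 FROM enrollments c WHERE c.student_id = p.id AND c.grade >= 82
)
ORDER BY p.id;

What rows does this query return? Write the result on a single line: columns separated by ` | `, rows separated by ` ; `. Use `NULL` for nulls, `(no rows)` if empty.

3 | Music ; 6 | History ; 9 | Music

For each students row, check whether any enrollments with matching student_id has grade >= 82.
Keep rows where that is true.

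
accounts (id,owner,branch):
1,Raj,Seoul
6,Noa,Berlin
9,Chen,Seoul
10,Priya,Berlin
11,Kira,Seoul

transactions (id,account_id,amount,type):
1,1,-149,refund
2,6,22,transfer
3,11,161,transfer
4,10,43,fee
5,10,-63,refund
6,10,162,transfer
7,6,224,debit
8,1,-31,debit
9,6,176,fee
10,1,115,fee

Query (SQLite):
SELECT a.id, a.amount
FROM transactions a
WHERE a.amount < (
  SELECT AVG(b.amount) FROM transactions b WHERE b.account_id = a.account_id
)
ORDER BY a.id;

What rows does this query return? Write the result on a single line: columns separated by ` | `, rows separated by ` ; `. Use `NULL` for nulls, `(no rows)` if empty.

1 | -149 ; 2 | 22 ; 4 | 43 ; 5 | -63 ; 8 | -31

For each transactions row a, compute AVG(amount) over rows sharing a.account_id.
Keep row a if a.amount < that per-group AVG.
  account_id=1: AVG(amount) = -21.666667
  account_id=6: AVG(amount) = 140.666667
  account_id=10: AVG(amount) = 47.333333
  account_id=11: AVG(amount) = 161.0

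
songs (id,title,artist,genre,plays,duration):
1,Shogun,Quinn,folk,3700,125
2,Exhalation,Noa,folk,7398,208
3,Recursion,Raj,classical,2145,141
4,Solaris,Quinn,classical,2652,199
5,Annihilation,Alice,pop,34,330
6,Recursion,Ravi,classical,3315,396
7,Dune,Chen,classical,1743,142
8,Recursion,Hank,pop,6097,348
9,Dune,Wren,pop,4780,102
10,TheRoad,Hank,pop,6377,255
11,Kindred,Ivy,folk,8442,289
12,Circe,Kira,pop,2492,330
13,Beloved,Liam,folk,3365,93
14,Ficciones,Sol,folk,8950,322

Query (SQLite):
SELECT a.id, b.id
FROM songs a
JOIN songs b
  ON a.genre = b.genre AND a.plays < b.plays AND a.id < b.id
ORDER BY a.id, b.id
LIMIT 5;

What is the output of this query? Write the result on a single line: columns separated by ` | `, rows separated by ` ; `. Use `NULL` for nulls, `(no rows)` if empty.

Pairs (a,b) with same genre, a.plays < b.plays, a.id < b.id.
genre groups: classical:{3,4,6,7} folk:{1,2,11,13,14} pop:{5,8,9,10,12}
Ordered by (a.id, b.id); first 5.

1 | 2 ; 1 | 11 ; 1 | 14 ; 2 | 11 ; 2 | 14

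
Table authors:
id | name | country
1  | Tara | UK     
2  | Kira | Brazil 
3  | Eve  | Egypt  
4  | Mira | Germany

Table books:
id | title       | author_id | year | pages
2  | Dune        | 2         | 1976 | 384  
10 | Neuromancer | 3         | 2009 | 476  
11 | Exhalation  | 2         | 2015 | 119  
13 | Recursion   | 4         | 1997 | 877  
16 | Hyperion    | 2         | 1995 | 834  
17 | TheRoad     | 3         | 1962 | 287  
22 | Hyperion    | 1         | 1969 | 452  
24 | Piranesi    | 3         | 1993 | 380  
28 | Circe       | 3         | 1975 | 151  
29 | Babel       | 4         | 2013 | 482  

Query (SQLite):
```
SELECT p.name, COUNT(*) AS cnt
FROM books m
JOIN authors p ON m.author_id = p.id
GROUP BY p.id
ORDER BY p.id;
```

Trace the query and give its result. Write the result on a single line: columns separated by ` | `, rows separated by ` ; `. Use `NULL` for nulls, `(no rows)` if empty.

Join each books row to its authors via author_id.
Group joined rows by authors.id; compute COUNT(*) per group.
  1: ids {22} → COUNT(*)=1
  2: ids {2, 11, 16} → COUNT(*)=3
  3: ids {10, 17, 24, 28} → COUNT(*)=4
  4: ids {13, 29} → COUNT(*)=2

Tara | 1 ; Kira | 3 ; Eve | 4 ; Mira | 2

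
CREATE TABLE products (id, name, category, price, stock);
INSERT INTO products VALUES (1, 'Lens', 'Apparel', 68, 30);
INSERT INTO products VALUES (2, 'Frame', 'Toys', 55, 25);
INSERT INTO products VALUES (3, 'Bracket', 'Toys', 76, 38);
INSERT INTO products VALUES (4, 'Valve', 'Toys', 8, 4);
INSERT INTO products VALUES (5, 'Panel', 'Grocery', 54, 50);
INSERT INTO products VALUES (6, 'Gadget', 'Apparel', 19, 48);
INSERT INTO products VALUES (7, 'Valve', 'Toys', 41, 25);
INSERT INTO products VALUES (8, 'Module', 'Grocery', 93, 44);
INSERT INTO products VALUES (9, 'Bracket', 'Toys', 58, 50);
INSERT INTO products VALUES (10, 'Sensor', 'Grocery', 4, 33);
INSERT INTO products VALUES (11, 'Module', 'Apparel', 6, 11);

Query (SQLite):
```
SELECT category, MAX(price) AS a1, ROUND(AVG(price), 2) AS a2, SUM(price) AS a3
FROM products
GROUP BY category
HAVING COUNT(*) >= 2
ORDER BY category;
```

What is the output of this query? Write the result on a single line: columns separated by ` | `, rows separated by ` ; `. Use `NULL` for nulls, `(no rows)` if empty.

Group products by category.
Per group compute: MAX(price), ROUND(AVG(price), 2), SUM(price).
HAVING: drop groups with fewer than 2 rows.
  Apparel: ids {1, 6, 11} → MAX(price)=68, ROUND(AVG(price), 2)=31, SUM(price)=93
  Grocery: ids {5, 8, 10} → MAX(price)=93, ROUND(AVG(price), 2)=50.33, SUM(price)=151
  Toys: ids {2, 3, 4, 7, 9} → MAX(price)=76, ROUND(AVG(price), 2)=47.6, SUM(price)=238

Apparel | 68 | 31 | 93 ; Grocery | 93 | 50.33 | 151 ; Toys | 76 | 47.6 | 238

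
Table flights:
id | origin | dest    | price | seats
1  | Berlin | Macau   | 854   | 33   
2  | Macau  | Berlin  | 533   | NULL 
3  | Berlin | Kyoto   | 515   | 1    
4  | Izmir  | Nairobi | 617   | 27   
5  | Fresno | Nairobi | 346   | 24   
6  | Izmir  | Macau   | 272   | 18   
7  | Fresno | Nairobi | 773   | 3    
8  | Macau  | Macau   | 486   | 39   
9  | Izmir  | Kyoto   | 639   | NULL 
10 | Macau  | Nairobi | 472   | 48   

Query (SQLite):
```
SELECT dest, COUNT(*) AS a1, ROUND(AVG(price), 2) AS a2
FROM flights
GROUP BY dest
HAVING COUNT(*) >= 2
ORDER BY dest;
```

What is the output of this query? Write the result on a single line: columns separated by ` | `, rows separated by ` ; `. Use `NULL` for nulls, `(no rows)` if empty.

Kyoto | 2 | 577 ; Macau | 3 | 537.33 ; Nairobi | 4 | 552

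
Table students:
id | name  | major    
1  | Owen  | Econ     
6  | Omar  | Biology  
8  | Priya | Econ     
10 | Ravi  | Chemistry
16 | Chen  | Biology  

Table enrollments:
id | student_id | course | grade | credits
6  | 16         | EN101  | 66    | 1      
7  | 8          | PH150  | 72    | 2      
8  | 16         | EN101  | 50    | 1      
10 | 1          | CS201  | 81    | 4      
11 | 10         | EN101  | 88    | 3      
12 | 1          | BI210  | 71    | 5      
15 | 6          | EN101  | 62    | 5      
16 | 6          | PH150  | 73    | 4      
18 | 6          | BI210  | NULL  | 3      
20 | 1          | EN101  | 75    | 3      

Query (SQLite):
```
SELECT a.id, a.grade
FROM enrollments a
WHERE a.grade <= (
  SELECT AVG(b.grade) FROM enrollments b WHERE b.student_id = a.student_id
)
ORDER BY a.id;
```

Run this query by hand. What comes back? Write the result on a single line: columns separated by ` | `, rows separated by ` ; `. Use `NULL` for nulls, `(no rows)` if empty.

7 | 72 ; 8 | 50 ; 11 | 88 ; 12 | 71 ; 15 | 62 ; 20 | 75

For each enrollments row a, compute AVG(grade) over rows sharing a.student_id.
Keep row a if a.grade <= that per-group AVG.
  student_id=1: AVG(grade) = 75.666667
  student_id=6: AVG(grade) = 67.5
  student_id=8: AVG(grade) = 72.0
  student_id=10: AVG(grade) = 88.0
  student_id=16: AVG(grade) = 58.0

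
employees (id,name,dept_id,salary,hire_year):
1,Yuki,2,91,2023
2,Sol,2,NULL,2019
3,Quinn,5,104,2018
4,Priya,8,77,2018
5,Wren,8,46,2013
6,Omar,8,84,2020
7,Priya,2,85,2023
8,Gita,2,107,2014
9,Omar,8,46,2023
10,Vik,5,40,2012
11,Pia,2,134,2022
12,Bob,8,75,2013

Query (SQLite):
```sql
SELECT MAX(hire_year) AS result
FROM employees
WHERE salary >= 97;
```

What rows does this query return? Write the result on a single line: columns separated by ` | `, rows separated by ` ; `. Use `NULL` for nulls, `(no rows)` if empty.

Rows where salary >= 97 → hire_year values: [2018, 2014, 2022].
MAX of non-NULL values = 2022.

2022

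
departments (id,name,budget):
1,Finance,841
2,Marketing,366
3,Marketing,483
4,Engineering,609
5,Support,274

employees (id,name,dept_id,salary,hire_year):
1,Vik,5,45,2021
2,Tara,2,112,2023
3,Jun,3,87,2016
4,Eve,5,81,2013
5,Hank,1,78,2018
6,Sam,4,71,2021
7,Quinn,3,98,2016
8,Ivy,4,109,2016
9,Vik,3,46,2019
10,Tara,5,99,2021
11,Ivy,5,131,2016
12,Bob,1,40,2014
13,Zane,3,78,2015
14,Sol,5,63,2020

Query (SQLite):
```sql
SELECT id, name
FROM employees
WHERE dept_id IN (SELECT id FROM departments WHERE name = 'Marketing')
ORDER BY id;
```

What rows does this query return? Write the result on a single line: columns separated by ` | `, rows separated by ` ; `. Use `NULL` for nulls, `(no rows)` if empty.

Inner query: departments.id where name = 'Marketing'.
Outer: keep employees rows whose dept_id is in that set.
Inner query → {2, 3}

2 | Tara ; 3 | Jun ; 7 | Quinn ; 9 | Vik ; 13 | Zane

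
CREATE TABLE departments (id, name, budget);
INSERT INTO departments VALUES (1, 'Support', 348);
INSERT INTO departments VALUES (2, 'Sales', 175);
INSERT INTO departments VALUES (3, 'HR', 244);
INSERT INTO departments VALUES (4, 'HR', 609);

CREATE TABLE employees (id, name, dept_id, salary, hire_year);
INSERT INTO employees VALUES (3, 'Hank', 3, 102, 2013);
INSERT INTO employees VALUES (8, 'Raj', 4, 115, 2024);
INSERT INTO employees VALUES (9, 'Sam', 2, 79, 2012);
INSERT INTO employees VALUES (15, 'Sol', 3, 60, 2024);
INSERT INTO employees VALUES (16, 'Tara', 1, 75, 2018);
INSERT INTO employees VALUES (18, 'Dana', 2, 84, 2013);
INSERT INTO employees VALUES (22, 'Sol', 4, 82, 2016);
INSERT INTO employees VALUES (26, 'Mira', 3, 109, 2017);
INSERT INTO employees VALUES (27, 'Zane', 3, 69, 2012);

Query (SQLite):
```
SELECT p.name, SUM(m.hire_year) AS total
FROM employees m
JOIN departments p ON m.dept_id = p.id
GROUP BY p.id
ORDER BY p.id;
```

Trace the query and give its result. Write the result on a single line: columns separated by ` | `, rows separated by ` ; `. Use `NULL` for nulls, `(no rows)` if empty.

Support | 2018 ; Sales | 4025 ; HR | 8066 ; HR | 4040

Join each employees row to its departments via dept_id.
Group joined rows by departments.id; compute SUM(m.hire_year) per group.
  1: ids {16} → SUM(m.hire_year)=2018
  2: ids {9, 18} → SUM(m.hire_year)=4025
  3: ids {3, 15, 26, 27} → SUM(m.hire_year)=8066
  4: ids {8, 22} → SUM(m.hire_year)=4040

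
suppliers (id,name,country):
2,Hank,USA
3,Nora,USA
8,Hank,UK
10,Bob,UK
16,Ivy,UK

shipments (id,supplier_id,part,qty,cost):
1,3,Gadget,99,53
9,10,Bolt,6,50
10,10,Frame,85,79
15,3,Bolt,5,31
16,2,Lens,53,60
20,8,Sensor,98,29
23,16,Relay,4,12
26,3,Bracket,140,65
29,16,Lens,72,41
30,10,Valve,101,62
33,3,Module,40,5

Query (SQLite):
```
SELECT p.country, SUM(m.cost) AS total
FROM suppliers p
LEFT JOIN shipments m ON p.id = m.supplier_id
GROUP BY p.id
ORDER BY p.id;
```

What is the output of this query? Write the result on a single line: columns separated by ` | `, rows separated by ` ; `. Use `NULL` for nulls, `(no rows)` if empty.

LEFT JOIN keeps every suppliers row; unmatched ones get NULL for shipments columns.
Group by suppliers.id and compute SUM(m.cost). SUM over an all-NULL group is NULL.
  2: ids {16} → SUM(m.cost)=60
  3: ids {1, 15, 26, 33} → SUM(m.cost)=154
  8: ids {20} → SUM(m.cost)=29
  10: ids {9, 10, 30} → SUM(m.cost)=191
  16: ids {23, 29} → SUM(m.cost)=53

USA | 60 ; USA | 154 ; UK | 29 ; UK | 191 ; UK | 53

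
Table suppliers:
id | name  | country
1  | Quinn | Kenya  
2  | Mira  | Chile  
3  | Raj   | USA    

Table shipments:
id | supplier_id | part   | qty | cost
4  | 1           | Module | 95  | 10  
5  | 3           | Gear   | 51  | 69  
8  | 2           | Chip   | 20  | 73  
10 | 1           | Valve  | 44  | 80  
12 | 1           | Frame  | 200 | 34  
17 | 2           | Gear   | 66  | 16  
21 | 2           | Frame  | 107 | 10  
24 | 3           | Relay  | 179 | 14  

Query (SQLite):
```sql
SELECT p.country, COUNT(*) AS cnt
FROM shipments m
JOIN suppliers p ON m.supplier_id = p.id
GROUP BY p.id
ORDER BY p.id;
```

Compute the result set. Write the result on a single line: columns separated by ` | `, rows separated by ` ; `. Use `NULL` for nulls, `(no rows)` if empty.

Kenya | 3 ; Chile | 3 ; USA | 2

Join each shipments row to its suppliers via supplier_id.
Group joined rows by suppliers.id; compute COUNT(*) per group.
  1: ids {4, 10, 12} → COUNT(*)=3
  2: ids {8, 17, 21} → COUNT(*)=3
  3: ids {5, 24} → COUNT(*)=2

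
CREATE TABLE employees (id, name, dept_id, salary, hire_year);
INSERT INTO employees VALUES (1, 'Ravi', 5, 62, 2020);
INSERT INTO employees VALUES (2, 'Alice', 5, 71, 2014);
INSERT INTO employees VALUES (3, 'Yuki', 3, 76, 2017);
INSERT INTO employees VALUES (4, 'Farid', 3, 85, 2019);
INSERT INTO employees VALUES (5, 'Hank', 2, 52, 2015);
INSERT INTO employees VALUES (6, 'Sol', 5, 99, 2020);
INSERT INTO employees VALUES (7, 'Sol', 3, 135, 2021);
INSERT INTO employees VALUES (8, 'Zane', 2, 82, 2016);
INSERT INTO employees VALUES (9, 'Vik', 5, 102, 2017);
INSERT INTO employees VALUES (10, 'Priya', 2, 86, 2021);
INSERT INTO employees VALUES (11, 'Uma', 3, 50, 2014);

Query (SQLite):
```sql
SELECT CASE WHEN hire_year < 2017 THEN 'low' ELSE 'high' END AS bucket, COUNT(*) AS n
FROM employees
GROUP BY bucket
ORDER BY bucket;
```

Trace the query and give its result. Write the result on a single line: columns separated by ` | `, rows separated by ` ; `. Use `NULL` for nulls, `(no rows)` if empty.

Bucket rows by hire_year < 2017 → 'low' else 'high'; count each bucket.

high | 7 ; low | 4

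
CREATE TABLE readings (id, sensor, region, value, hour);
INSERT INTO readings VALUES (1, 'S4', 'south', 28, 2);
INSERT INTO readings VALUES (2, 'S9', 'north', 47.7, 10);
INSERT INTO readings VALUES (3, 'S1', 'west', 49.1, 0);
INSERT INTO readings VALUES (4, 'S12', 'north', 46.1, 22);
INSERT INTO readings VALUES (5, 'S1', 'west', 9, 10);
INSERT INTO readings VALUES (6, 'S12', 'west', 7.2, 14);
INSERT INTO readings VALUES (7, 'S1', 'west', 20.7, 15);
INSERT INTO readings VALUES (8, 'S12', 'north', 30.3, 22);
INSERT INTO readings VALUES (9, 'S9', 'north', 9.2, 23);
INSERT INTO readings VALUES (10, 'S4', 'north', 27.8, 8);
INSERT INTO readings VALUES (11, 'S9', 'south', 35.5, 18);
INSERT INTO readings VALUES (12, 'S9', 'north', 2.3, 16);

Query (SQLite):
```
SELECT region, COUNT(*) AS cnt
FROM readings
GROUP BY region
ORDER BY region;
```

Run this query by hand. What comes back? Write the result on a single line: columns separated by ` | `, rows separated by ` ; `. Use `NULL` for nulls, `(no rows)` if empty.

north | 6 ; south | 2 ; west | 4

Partition readings by region; compute COUNT(*) within each group.
  north: ids {2, 4, 8, 9, 10, 12} → COUNT(*)=6
  south: ids {1, 11} → COUNT(*)=2
  west: ids {3, 5, 6, 7} → COUNT(*)=4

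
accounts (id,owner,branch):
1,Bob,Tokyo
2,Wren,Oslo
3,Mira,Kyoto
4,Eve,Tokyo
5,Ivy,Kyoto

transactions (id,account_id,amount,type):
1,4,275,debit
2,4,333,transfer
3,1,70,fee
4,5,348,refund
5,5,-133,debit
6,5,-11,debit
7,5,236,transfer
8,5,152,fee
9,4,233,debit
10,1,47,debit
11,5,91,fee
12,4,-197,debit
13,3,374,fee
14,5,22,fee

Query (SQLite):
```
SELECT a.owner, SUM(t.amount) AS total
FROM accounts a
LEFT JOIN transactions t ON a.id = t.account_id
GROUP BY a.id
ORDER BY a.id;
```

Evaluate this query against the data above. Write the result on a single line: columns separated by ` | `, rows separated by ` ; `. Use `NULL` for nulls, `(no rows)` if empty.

LEFT JOIN keeps every accounts row; unmatched ones get NULL for transactions columns.
Group by accounts.id and compute SUM(t.amount). SUM over an all-NULL group is NULL.
  1: ids {3, 10} → SUM(t.amount)=117
  2: ids {—} → SUM(t.amount)=NULL
  3: ids {13} → SUM(t.amount)=374
  4: ids {1, 2, 9, 12} → SUM(t.amount)=644
  5: ids {4, 5, 6, 7, 8, 11, 14} → SUM(t.amount)=705

Bob | 117 ; Wren | NULL ; Mira | 374 ; Eve | 644 ; Ivy | 705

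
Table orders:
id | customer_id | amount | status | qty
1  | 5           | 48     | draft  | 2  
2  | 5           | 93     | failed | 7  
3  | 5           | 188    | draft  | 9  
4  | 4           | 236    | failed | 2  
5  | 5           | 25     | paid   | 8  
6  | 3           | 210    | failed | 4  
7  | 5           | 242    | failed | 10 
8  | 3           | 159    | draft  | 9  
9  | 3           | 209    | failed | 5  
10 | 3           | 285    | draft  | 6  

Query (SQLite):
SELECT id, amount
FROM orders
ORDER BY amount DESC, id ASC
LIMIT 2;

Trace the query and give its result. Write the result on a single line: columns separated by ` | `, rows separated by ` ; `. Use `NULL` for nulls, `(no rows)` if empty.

10 | 285 ; 7 | 242

Sort by amount desc, tiebreak id asc: (285, id=10), (242, id=7), (236, id=4), (210, id=6), (209, id=9) …. Take first 2.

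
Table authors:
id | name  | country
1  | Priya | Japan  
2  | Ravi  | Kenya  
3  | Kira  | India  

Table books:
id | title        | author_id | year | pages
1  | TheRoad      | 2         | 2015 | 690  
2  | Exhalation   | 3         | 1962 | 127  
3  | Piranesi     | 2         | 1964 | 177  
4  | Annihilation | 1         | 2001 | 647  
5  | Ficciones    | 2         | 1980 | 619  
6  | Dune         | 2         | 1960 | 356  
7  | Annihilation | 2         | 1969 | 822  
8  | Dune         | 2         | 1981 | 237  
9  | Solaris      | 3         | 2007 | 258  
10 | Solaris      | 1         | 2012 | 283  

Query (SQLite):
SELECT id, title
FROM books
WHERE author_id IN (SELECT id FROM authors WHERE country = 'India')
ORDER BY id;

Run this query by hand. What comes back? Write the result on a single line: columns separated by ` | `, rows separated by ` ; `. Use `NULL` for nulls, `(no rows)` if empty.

Inner query: authors.id where country = 'India'.
Outer: keep books rows whose author_id is in that set.
Inner query → {3}

2 | Exhalation ; 9 | Solaris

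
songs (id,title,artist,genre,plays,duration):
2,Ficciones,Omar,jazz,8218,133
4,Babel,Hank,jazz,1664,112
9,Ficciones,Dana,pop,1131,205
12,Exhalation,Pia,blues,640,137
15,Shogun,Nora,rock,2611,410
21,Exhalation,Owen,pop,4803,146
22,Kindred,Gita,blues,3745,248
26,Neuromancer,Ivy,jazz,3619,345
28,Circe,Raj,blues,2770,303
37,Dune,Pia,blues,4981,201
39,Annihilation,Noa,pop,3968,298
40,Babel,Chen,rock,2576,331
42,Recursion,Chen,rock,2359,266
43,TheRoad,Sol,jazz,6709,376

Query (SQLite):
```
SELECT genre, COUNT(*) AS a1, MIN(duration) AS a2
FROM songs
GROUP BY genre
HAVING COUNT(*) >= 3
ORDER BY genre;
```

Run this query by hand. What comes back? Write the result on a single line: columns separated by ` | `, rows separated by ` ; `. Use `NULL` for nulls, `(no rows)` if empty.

Group songs by genre.
Per group compute: COUNT(*), MIN(duration).
HAVING: drop groups with fewer than 3 rows.
  blues: ids {12, 22, 28, 37} → COUNT(*)=4, MIN(duration)=137
  jazz: ids {2, 4, 26, 43} → COUNT(*)=4, MIN(duration)=112
  pop: ids {9, 21, 39} → COUNT(*)=3, MIN(duration)=146
  rock: ids {15, 40, 42} → COUNT(*)=3, MIN(duration)=266

blues | 4 | 137 ; jazz | 4 | 112 ; pop | 3 | 146 ; rock | 3 | 266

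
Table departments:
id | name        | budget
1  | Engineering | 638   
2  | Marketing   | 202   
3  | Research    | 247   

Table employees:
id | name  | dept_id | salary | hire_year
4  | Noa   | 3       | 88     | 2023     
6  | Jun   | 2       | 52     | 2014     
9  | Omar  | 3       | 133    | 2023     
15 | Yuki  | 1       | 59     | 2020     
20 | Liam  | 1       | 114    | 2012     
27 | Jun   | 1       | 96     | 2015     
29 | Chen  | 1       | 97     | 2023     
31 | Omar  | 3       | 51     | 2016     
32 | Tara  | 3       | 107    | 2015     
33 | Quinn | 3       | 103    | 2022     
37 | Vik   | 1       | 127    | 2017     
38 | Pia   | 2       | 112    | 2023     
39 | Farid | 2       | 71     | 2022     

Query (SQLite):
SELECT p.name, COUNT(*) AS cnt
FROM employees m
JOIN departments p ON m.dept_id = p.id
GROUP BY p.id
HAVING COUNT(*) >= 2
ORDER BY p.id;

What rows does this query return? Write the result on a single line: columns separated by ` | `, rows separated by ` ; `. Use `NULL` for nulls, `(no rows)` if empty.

Join each employees row to its departments via dept_id.
Group joined rows by departments.id; compute COUNT(*) per group.
HAVING: keep groups with count ≥ 2.
  1: ids {15, 20, 27, 29, 37} → COUNT(*)=5
  2: ids {6, 38, 39} → COUNT(*)=3
  3: ids {4, 9, 31, 32, 33} → COUNT(*)=5

Engineering | 5 ; Marketing | 3 ; Research | 5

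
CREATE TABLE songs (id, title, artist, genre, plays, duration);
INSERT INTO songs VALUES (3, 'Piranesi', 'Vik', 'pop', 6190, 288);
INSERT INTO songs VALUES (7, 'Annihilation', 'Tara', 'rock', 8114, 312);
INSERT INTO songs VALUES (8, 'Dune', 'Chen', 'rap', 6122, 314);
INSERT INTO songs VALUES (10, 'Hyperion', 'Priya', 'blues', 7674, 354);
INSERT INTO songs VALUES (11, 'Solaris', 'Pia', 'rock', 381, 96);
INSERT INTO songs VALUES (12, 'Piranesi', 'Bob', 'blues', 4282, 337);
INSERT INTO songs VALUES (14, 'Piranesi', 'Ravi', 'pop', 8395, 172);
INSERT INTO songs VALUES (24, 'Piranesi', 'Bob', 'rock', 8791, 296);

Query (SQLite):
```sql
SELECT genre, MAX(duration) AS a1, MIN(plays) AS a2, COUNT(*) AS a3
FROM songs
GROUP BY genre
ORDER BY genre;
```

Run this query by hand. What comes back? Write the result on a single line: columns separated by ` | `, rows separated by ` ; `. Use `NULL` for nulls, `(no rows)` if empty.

blues | 354 | 4282 | 2 ; pop | 288 | 6190 | 2 ; rap | 314 | 6122 | 1 ; rock | 312 | 381 | 3

Group songs by genre.
Per group compute: MAX(duration), MIN(plays), COUNT(*).
  blues: ids {10, 12} → MAX(duration)=354, MIN(plays)=4282, COUNT(*)=2
  pop: ids {3, 14} → MAX(duration)=288, MIN(plays)=6190, COUNT(*)=2
  rap: ids {8} → MAX(duration)=314, MIN(plays)=6122, COUNT(*)=1
  rock: ids {7, 11, 24} → MAX(duration)=312, MIN(plays)=381, COUNT(*)=3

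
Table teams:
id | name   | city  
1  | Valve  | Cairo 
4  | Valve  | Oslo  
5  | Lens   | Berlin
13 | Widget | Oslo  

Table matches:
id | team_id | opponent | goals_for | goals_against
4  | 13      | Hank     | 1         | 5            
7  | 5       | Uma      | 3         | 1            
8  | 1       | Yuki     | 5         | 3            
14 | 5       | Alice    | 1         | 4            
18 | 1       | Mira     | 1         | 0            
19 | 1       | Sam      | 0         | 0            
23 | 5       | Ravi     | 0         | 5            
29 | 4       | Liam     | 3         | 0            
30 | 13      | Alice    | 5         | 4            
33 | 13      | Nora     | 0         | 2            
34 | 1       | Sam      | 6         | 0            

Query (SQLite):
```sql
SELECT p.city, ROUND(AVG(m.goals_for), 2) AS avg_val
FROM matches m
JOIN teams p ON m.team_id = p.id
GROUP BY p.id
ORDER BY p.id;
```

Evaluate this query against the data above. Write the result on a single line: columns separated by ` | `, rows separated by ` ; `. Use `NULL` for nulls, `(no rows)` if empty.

Cairo | 3 ; Oslo | 3 ; Berlin | 1.33 ; Oslo | 2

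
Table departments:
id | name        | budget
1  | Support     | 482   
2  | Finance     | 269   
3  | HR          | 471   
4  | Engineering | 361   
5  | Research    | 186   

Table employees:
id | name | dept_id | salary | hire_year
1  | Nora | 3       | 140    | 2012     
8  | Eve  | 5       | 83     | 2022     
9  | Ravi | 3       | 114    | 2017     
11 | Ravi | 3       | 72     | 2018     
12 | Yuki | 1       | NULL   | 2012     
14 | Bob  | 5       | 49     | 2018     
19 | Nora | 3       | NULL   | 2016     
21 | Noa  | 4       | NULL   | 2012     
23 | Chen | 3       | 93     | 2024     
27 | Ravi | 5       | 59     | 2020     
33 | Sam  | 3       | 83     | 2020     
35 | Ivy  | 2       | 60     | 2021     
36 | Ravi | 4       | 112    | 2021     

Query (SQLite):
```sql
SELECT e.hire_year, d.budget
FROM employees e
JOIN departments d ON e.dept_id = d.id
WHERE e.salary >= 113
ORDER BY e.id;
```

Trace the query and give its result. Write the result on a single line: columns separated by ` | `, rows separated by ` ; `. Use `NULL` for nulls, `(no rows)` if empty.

Each employees row matches the departments row where dept_id = departments.id.
Then keep rows with e.salary >= 113.

2012 | 471 ; 2017 | 471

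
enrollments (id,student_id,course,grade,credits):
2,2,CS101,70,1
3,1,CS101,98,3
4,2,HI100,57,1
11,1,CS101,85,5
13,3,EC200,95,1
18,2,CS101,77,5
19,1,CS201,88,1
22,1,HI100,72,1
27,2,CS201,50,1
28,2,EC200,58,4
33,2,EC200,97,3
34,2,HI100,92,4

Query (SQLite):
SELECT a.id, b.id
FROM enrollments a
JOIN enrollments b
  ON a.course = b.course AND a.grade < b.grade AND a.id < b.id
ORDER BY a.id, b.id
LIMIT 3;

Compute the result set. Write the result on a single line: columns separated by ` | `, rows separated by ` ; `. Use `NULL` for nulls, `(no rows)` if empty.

Pairs (a,b) with same course, a.grade < b.grade, a.id < b.id.
course groups: CS101:{2,3,11,18} CS201:{19,27} EC200:{13,28,33} HI100:{4,22,34}
Ordered by (a.id, b.id); first 3.

2 | 3 ; 2 | 11 ; 2 | 18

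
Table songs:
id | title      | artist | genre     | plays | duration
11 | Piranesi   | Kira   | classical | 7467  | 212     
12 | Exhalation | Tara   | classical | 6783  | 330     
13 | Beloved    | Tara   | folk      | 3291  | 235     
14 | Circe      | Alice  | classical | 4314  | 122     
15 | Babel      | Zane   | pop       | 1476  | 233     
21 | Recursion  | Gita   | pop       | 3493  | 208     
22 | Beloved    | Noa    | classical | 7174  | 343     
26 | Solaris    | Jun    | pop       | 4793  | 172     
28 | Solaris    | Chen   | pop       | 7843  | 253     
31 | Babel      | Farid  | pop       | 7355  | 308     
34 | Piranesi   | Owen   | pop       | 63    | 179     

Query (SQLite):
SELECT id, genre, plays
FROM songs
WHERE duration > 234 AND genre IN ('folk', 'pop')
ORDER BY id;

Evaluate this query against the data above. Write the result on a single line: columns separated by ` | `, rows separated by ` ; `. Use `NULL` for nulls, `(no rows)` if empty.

duration > 234: ids {12, 13, 22, 28, 31}
genre IN ('folk', 'pop'): ids {13, 15, 21, 26, 28, 31, 34}
Combine with AND.

13 | folk | 3291 ; 28 | pop | 7843 ; 31 | pop | 7355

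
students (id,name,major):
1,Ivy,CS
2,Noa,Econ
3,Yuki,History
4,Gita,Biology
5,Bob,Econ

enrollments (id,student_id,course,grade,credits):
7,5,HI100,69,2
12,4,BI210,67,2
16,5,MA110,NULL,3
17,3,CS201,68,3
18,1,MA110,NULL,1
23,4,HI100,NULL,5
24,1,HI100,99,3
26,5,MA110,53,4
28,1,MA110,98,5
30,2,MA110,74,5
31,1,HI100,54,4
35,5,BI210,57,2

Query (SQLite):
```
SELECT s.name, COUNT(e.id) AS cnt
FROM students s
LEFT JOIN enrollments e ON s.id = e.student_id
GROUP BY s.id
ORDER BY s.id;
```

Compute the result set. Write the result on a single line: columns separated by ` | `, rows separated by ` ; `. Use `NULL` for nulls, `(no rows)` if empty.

LEFT JOIN keeps every students row; unmatched ones get NULL for enrollments columns.
Group by students.id and compute COUNT(e.id). COUNT(col) of an all-NULL group is 0.
  1: ids {18, 24, 28, 31} → COUNT(e.id)=4
  2: ids {30} → COUNT(e.id)=1
  3: ids {17} → COUNT(e.id)=1
  4: ids {12, 23} → COUNT(e.id)=2
  5: ids {7, 16, 26, 35} → COUNT(e.id)=4

Ivy | 4 ; Noa | 1 ; Yuki | 1 ; Gita | 2 ; Bob | 4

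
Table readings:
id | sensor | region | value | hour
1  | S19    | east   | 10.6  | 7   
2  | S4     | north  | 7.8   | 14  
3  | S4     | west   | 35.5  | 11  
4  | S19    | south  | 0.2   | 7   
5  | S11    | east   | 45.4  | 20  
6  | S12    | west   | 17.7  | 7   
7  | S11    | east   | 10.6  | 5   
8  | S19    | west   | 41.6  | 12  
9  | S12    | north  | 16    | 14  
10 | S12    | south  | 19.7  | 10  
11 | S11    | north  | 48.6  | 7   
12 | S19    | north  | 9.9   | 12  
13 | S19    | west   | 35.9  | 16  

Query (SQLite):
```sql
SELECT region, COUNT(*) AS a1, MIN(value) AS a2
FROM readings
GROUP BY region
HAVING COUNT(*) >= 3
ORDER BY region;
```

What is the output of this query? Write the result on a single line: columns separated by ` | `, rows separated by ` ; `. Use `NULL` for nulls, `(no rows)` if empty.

east | 3 | 10.6 ; north | 4 | 7.8 ; west | 4 | 17.7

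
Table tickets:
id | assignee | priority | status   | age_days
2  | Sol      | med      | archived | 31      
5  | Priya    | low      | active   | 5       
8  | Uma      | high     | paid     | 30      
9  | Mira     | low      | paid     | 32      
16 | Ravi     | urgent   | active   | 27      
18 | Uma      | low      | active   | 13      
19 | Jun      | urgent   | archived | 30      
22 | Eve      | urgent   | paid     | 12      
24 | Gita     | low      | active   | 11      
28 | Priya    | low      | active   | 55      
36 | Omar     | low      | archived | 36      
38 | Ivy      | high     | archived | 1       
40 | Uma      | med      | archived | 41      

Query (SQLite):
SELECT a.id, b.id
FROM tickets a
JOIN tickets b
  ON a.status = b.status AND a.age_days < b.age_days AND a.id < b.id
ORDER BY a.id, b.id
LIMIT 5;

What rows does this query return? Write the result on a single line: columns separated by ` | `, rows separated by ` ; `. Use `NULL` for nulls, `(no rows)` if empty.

2 | 36 ; 2 | 40 ; 5 | 16 ; 5 | 18 ; 5 | 24

Pairs (a,b) with same status, a.age_days < b.age_days, a.id < b.id.
status groups: active:{5,16,18,24,28} archived:{2,19,36,38,40} paid:{8,9,22}
Ordered by (a.id, b.id); first 5.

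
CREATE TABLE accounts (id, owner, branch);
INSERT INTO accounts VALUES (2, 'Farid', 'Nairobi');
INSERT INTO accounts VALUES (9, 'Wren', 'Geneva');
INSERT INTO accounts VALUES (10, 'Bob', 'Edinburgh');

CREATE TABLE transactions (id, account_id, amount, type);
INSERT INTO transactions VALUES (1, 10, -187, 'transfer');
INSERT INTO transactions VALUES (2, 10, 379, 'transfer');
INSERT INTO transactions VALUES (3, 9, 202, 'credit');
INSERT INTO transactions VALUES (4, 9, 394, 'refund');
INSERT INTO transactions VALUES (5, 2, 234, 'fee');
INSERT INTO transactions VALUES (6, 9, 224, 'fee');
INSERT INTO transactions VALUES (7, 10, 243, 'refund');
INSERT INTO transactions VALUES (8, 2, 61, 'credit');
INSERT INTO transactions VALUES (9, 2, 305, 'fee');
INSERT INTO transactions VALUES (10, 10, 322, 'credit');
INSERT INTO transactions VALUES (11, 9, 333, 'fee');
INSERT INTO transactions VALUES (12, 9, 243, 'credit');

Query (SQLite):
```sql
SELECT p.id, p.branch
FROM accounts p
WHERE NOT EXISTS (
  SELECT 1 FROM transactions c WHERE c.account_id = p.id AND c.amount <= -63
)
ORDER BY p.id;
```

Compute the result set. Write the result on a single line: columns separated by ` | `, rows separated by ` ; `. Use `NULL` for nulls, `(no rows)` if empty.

2 | Nairobi ; 9 | Geneva

For each accounts row, check whether any transactions with matching account_id has amount <= -63.
Keep rows where that is false.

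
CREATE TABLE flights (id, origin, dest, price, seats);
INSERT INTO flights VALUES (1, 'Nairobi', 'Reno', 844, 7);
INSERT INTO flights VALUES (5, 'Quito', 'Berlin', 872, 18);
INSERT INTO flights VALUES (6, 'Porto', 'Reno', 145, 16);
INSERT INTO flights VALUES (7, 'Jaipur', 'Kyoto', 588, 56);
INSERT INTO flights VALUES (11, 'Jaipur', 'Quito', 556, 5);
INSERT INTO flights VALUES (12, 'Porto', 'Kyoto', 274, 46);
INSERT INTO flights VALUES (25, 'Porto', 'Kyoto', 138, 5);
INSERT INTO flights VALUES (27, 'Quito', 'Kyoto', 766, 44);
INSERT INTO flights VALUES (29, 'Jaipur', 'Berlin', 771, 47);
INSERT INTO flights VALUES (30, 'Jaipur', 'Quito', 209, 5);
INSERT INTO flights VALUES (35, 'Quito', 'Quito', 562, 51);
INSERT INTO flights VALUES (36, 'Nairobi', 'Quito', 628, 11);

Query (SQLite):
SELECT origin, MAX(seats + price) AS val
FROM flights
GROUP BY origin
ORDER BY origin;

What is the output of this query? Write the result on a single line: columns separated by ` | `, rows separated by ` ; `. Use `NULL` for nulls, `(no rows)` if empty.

For each row compute seats + price.
Group by origin; take MAX of the expression per group.
  Jaipur: ids {7, 11, 29, 30} → MAX(seats + price)=818
  Nairobi: ids {1, 36} → MAX(seats + price)=851
  Porto: ids {6, 12, 25} → MAX(seats + price)=320
  Quito: ids {5, 27, 35} → MAX(seats + price)=890

Jaipur | 818 ; Nairobi | 851 ; Porto | 320 ; Quito | 890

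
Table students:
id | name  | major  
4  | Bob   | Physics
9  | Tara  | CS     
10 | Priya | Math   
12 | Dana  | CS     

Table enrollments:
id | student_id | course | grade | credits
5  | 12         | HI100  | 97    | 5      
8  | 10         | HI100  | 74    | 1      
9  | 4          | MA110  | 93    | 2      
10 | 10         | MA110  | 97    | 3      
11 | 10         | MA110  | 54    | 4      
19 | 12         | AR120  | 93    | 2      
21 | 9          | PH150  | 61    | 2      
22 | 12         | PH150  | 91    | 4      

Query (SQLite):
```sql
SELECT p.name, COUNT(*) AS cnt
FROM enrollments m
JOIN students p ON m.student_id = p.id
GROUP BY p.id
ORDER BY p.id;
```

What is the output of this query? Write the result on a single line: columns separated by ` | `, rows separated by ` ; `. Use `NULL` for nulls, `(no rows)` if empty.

Bob | 1 ; Tara | 1 ; Priya | 3 ; Dana | 3

Join each enrollments row to its students via student_id.
Group joined rows by students.id; compute COUNT(*) per group.
  4: ids {9} → COUNT(*)=1
  9: ids {21} → COUNT(*)=1
  10: ids {8, 10, 11} → COUNT(*)=3
  12: ids {5, 19, 22} → COUNT(*)=3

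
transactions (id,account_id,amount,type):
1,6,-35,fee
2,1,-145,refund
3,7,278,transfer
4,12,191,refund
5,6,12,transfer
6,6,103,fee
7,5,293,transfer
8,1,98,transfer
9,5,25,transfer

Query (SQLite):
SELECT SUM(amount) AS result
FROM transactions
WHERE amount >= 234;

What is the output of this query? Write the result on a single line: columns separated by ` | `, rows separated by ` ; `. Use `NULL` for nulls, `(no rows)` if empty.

571

Rows where amount >= 234 → amount values: [278, 293].
SUM of non-NULL values = 571.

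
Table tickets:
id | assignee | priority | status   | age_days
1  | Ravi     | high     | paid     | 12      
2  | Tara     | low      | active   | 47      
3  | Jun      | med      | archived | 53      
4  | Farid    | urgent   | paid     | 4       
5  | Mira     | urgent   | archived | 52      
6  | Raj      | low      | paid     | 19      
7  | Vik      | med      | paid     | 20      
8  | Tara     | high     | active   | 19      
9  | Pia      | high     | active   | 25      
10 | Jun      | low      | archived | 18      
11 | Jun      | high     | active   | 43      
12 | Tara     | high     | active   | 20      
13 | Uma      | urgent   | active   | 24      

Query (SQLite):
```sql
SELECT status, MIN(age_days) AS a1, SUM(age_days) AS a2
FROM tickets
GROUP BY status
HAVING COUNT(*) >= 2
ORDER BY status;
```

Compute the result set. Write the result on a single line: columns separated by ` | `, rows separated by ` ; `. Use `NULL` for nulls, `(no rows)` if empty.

Group tickets by status.
Per group compute: MIN(age_days), SUM(age_days).
HAVING: drop groups with fewer than 2 rows.
  active: ids {2, 8, 9, 11, 12, 13} → MIN(age_days)=19, SUM(age_days)=178
  archived: ids {3, 5, 10} → MIN(age_days)=18, SUM(age_days)=123
  paid: ids {1, 4, 6, 7} → MIN(age_days)=4, SUM(age_days)=55

active | 19 | 178 ; archived | 18 | 123 ; paid | 4 | 55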